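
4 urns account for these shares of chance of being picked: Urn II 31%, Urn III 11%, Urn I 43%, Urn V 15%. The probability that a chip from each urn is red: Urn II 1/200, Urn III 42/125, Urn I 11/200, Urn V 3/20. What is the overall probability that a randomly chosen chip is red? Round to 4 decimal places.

By Bayes' rule, posterior ∝ prior × likelihood:
  Urn II: 0.31 × 0.005 = 0.00155
  Urn III: 0.11 × 0.336 = 0.03696
  Urn I: 0.43 × 0.055 = 0.02365
  Urn V: 0.15 × 0.15 = 0.0225
P(red) = 0.00155 + 0.03696 + 0.02365 + 0.0225 = 0.08466 → 0.0847.

0.0847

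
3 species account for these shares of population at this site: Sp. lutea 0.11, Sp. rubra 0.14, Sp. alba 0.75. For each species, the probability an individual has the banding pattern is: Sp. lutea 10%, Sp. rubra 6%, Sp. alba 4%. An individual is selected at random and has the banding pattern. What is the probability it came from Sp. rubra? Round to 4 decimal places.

0.1700

Unnormalized posteriors (prior × likelihood):
  Sp. lutea: 0.11 × 0.1 = 0.011
  Sp. rubra: 0.14 × 0.06 = 0.0084
  Sp. alba: 0.75 × 0.04 = 0.03
Total = 0.0494.
P(Sp. rubra | evidence) = 0.0084 / 0.0494 ≈ 0.1700.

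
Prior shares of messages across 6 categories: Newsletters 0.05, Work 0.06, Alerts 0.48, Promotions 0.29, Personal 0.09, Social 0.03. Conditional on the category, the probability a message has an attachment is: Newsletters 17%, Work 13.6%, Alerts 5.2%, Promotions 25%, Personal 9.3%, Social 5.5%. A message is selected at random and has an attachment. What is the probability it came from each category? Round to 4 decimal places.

Unnormalized posteriors (prior × likelihood):
  Newsletters: 0.05 × 0.17 = 0.0085
  Work: 0.06 × 0.136 = 0.00816
  Alerts: 0.48 × 0.052 = 0.02496
  Promotions: 0.29 × 0.25 = 0.0725
  Personal: 0.09 × 0.093 = 0.00837
  Social: 0.03 × 0.055 = 0.00165
Sum = 0.12414.
P(Newsletters | attachment) = 0.0085/0.12414 ≈ 0.0685
P(Work | attachment) = 0.00816/0.12414 ≈ 0.0657
P(Alerts | attachment) = 0.02496/0.12414 ≈ 0.2011
P(Promotions | attachment) = 0.0725/0.12414 ≈ 0.5840
P(Personal | attachment) = 0.00837/0.12414 ≈ 0.0674
P(Social | attachment) = 0.00165/0.12414 ≈ 0.0133
(Check: 0.0685+0.0657+0.2011+0.5840+0.0674+0.0133 = 1.0000.)

Newsletters 0.0685, Work 0.0657, Alerts 0.2011, Promotions 0.5840, Personal 0.0674, Social 0.0133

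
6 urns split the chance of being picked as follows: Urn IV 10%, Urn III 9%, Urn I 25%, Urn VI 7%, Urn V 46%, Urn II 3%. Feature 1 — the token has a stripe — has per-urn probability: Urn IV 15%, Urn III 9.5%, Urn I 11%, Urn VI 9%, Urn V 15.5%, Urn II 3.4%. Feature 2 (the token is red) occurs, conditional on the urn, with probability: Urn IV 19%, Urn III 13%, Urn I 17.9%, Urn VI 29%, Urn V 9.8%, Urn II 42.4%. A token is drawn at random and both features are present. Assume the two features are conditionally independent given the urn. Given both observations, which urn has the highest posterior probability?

Urn V

Unnormalized posteriors (prior × likelihood):
  Urn IV: 0.1 × 0.15 × 0.19 = 0.00285
  Urn III: 0.09 × 0.095 × 0.13 = 0.0011115
  Urn I: 0.25 × 0.11 × 0.179 = 0.0049225
  Urn VI: 0.07 × 0.09 × 0.29 = 0.001827
  Urn V: 0.46 × 0.155 × 0.098 = 0.0069874
  Urn II: 0.03 × 0.034 × 0.424 = 0.00043248
Normalizing constant = 0.01813088.
Largest term belongs to Urn V, so Urn V is most probable.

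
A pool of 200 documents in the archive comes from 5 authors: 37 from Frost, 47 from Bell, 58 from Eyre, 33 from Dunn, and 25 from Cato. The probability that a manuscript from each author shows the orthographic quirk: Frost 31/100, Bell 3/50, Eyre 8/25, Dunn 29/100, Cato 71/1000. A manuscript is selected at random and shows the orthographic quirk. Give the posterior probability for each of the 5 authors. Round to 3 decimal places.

Frost 0.260, Bell 0.064, Eyre 0.420, Dunn 0.217, Cato 0.040

By Bayes' rule, posterior ∝ prior × likelihood:
  Frost: 0.185 × 0.31 = 0.05735
  Bell: 0.235 × 0.06 = 0.0141
  Eyre: 0.29 × 0.32 = 0.0928
  Dunn: 0.165 × 0.29 = 0.04785
  Cato: 0.125 × 0.071 = 0.008875
Sum = 0.220975.
P(Frost | quirk) = 0.05735/0.220975 ≈ 0.260
P(Bell | quirk) = 0.0141/0.220975 ≈ 0.064
P(Eyre | quirk) = 0.0928/0.220975 ≈ 0.420
P(Dunn | quirk) = 0.04785/0.220975 ≈ 0.217
P(Cato | quirk) = 0.008875/0.220975 ≈ 0.040
(Check: 0.260+0.064+0.420+0.217+0.040 = 1.001.)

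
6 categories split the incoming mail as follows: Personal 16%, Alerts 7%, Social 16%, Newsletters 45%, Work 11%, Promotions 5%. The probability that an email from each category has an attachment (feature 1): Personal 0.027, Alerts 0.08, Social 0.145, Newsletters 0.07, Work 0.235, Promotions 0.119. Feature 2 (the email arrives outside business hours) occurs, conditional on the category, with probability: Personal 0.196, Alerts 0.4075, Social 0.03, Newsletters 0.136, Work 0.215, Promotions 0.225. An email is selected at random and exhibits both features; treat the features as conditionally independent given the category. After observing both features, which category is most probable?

Work

Unnormalized posteriors (prior × likelihood):
  Personal: 0.16 × 0.027 × 0.196 = 0.00084672
  Alerts: 0.07 × 0.08 × 0.4075 = 0.002282
  Social: 0.16 × 0.145 × 0.03 = 0.000696
  Newsletters: 0.45 × 0.07 × 0.136 = 0.004284
  Work: 0.11 × 0.235 × 0.215 = 0.00555775
  Promotions: 0.05 × 0.119 × 0.225 = 0.00133875
Sum = 0.01500522.
Largest term belongs to Work, so Work is most probable.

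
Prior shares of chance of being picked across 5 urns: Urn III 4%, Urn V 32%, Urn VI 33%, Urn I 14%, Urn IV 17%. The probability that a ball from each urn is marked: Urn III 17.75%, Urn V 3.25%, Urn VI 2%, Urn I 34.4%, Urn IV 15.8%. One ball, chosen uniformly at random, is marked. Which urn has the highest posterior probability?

Urn I

Compute prior × likelihood for every hypothesis:
  Urn III: 0.04 × 0.1775 = 0.0071
  Urn V: 0.32 × 0.0325 = 0.0104
  Urn VI: 0.33 × 0.02 = 0.0066
  Urn I: 0.14 × 0.344 = 0.04816
  Urn IV: 0.17 × 0.158 = 0.02686
Total = 0.09912.
Largest term belongs to Urn I, so Urn I is most probable.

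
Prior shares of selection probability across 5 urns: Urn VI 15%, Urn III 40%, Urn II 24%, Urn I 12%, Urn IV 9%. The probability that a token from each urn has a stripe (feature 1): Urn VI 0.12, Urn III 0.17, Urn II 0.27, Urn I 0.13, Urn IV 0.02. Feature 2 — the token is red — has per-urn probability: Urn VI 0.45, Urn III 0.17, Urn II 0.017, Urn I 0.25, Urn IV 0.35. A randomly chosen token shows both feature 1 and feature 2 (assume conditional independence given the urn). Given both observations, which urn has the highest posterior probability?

Urn III

Prior × likelihood for each hypothesis:
  Urn VI: 0.15 × 0.12 × 0.45 = 0.0081
  Urn III: 0.4 × 0.17 × 0.17 = 0.01156
  Urn II: 0.24 × 0.27 × 0.017 = 0.0011016
  Urn I: 0.12 × 0.13 × 0.25 = 0.0039
  Urn IV: 0.09 × 0.02 × 0.35 = 0.00063
Total = 0.0252916.
Largest term belongs to Urn III, so Urn III is most probable.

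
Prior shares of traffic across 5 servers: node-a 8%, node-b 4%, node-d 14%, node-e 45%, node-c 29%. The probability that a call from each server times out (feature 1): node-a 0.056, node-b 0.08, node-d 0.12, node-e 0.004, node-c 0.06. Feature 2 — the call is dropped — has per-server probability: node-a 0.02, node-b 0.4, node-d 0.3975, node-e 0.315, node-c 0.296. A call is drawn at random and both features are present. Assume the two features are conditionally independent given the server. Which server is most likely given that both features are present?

By Bayes' rule, posterior ∝ prior × likelihood:
  node-a: 0.08 × 0.056 × 0.02 = 0.0000896
  node-b: 0.04 × 0.08 × 0.4 = 0.00128
  node-d: 0.14 × 0.12 × 0.3975 = 0.006678
  node-e: 0.45 × 0.004 × 0.315 = 0.000567
  node-c: 0.29 × 0.06 × 0.296 = 0.0051504
Normalizing constant = 0.013765.
Largest term belongs to node-d, so node-d is most probable.

node-d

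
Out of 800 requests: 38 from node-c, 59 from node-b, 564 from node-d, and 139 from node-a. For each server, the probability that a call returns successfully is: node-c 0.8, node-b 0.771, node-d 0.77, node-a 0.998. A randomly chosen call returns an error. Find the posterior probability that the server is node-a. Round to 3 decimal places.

0.002

Taking complements, P(error | each) = node-c 0.2, node-b 0.229, node-d 0.23, node-a 0.002.
Unnormalized posteriors (prior × likelihood):
  node-c: 0.0475 × 0.2 = 0.0095
  node-b: 0.07375 × 0.229 = 0.01688875
  node-d: 0.705 × 0.23 = 0.16215
  node-a: 0.17375 × 0.002 = 0.0003475
Total = 0.18888625.
P(node-a | evidence) = 0.0003475 / 0.18888625 ≈ 0.002.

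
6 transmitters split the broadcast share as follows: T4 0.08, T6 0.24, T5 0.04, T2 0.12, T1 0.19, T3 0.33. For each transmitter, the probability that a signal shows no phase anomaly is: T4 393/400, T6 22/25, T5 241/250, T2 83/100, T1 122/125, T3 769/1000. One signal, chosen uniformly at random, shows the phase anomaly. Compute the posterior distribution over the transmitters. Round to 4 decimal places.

Taking complements, P(anomaly | each) = T4 0.0175, T6 0.12, T5 0.036, T2 0.17, T1 0.024, T3 0.231.
Prior × likelihood for each hypothesis:
  T4: 0.08 × 0.0175 = 0.0014
  T6: 0.24 × 0.12 = 0.0288
  T5: 0.04 × 0.036 = 0.00144
  T2: 0.12 × 0.17 = 0.0204
  T1: 0.19 × 0.024 = 0.00456
  T3: 0.33 × 0.231 = 0.07623
Normalizing constant = 0.13283.
P(T4 | anomaly) = 0.0014/0.13283 ≈ 0.0105
P(T6 | anomaly) = 0.0288/0.13283 ≈ 0.2168
P(T5 | anomaly) = 0.00144/0.13283 ≈ 0.0108
P(T2 | anomaly) = 0.0204/0.13283 ≈ 0.1536
P(T1 | anomaly) = 0.00456/0.13283 ≈ 0.0343
P(T3 | anomaly) = 0.07623/0.13283 ≈ 0.5739

T4 0.0105, T6 0.2168, T5 0.0108, T2 0.1536, T1 0.0343, T3 0.5739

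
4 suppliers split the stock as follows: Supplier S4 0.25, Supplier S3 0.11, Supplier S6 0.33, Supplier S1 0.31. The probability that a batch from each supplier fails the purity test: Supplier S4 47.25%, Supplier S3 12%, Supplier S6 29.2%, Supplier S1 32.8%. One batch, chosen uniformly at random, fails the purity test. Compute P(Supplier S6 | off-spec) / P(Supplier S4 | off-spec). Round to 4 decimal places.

By Bayes' rule, posterior ∝ prior × likelihood:
  Supplier S4: 0.25 × 0.4725 = 0.118125
  Supplier S3: 0.11 × 0.12 = 0.0132
  Supplier S6: 0.33 × 0.292 = 0.09636
  Supplier S1: 0.31 × 0.328 = 0.10168
Normalizing constant = 0.329365.
The ratio is 0.09636 / 0.118125 (the normalizer cancels) = 0.8157.

0.8157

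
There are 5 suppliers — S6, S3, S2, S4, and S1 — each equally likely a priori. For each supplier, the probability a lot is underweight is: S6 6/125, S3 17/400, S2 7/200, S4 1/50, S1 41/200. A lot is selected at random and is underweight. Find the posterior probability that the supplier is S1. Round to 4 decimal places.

0.5849

Since the prior is uniform, the posterior is proportional to the likelihood:
  S6: 0.048
  S3: 0.0425
  S2: 0.035
  S4: 0.02
  S1: 0.205
Total = 0.3505.
P(S1 | evidence) = 0.205 / 0.3505 ≈ 0.5849.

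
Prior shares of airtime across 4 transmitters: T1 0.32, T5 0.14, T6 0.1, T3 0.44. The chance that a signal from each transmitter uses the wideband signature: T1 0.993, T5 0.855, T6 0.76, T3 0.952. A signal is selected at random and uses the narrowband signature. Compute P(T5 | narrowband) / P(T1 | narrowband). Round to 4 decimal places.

Taking complements, P(narrowband | each) = T1 0.007, T5 0.145, T6 0.24, T3 0.048.
Prior × likelihood for each hypothesis:
  T1: 0.32 × 0.007 = 0.00224
  T5: 0.14 × 0.145 = 0.0203
  T6: 0.1 × 0.24 = 0.024
  T3: 0.44 × 0.048 = 0.02112
Sum = 0.06766.
The ratio is 0.0203 / 0.00224 (the normalizer cancels) = 9.0625.

9.0625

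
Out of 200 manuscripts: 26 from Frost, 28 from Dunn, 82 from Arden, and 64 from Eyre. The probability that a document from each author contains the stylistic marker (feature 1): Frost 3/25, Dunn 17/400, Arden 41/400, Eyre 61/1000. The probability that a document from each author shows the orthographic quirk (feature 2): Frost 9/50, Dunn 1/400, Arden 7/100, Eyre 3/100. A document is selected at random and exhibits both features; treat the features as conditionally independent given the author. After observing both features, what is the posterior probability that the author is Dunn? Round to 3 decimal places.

Prior × likelihood for each hypothesis:
  Frost: 0.13 × 0.12 × 0.18 = 0.002808
  Dunn: 0.14 × 0.0425 × 0.0025 = 0.000014875
  Arden: 0.41 × 0.1025 × 0.07 = 0.00294175
  Eyre: 0.32 × 0.061 × 0.03 = 0.0005856
Sum = 0.006350225.
P(Dunn | evidence) = 0.000014875 / 0.006350225 ≈ 0.002.

0.002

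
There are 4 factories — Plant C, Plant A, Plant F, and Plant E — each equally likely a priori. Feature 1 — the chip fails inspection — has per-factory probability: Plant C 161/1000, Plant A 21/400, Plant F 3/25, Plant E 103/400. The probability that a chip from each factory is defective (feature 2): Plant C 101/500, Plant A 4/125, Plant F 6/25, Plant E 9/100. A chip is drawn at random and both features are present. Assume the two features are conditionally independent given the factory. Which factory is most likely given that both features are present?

Plant C

Since the prior is uniform, the posterior is proportional to the likelihood:
  Plant C: 0.161 × 0.202 = 0.032522
  Plant A: 0.0525 × 0.032 = 0.00168
  Plant F: 0.12 × 0.24 = 0.0288
  Plant E: 0.2575 × 0.09 = 0.023175
Total = 0.086177.
Largest term belongs to Plant C, so Plant C is most probable.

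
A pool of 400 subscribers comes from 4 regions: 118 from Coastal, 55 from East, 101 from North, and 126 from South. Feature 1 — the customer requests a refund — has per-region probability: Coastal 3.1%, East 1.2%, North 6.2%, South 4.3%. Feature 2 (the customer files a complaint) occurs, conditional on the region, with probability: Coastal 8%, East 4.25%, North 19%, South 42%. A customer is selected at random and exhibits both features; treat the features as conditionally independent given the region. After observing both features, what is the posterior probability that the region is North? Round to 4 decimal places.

0.3143

Prior × likelihood for each hypothesis:
  Coastal: 0.295 × 0.031 × 0.08 = 0.0007316
  East: 0.1375 × 0.012 × 0.0425 = 0.000070125
  North: 0.2525 × 0.062 × 0.19 = 0.00297445
  South: 0.315 × 0.043 × 0.42 = 0.0056889
Sum = 0.009465075.
P(North | evidence) = 0.00297445 / 0.009465075 ≈ 0.3143.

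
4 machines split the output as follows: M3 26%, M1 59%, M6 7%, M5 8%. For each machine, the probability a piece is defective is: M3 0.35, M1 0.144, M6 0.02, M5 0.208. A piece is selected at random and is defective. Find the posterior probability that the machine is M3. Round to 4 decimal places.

0.4691

Compute prior × likelihood for every hypothesis:
  M3: 0.26 × 0.35 = 0.091
  M1: 0.59 × 0.144 = 0.08496
  M6: 0.07 × 0.02 = 0.0014
  M5: 0.08 × 0.208 = 0.01664
Normalizing constant = 0.194.
P(M3 | evidence) = 0.091 / 0.194 ≈ 0.4691.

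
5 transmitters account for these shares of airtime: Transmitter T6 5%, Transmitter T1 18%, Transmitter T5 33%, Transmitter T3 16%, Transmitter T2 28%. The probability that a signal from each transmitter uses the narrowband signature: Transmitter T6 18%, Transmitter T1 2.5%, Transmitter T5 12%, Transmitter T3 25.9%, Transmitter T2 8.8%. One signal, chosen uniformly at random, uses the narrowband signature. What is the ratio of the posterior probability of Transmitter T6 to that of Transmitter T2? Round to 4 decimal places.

Prior × likelihood for each hypothesis:
  Transmitter T6: 0.05 × 0.18 = 0.009
  Transmitter T1: 0.18 × 0.025 = 0.0045
  Transmitter T5: 0.33 × 0.12 = 0.0396
  Transmitter T3: 0.16 × 0.259 = 0.04144
  Transmitter T2: 0.28 × 0.088 = 0.02464
Total = 0.11918.
The ratio is 0.009 / 0.02464 (the normalizer cancels) = 0.3653.

0.3653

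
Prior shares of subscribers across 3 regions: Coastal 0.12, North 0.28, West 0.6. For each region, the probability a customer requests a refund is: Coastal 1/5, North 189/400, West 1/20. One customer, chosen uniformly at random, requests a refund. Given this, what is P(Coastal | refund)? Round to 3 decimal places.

By Bayes' rule, posterior ∝ prior × likelihood:
  Coastal: 0.12 × 0.2 = 0.024
  North: 0.28 × 0.4725 = 0.1323
  West: 0.6 × 0.05 = 0.03
Sum = 0.1863.
P(Coastal | evidence) = 0.024 / 0.1863 ≈ 0.129.

0.129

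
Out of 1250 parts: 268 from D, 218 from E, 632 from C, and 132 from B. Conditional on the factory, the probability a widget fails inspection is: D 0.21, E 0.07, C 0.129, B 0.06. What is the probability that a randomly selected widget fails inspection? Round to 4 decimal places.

0.1288

By Bayes' rule, posterior ∝ prior × likelihood:
  D: 0.2144 × 0.21 = 0.045024
  E: 0.1744 × 0.07 = 0.012208
  C: 0.5056 × 0.129 = 0.0652224
  B: 0.1056 × 0.06 = 0.006336
P(nonconforming) = 0.045024 + 0.012208 + 0.0652224 + 0.006336 = 0.1287904 → 0.1288.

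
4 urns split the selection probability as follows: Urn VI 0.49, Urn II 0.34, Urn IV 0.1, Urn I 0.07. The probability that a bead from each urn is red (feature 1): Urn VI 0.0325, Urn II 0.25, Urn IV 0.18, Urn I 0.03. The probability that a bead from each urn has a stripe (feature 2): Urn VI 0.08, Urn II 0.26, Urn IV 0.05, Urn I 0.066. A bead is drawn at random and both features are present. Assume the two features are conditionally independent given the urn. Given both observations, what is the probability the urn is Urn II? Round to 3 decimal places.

0.905

By Bayes' rule, posterior ∝ prior × likelihood:
  Urn VI: 0.49 × 0.0325 × 0.08 = 0.001274
  Urn II: 0.34 × 0.25 × 0.26 = 0.0221
  Urn IV: 0.1 × 0.18 × 0.05 = 0.0009
  Urn I: 0.07 × 0.03 × 0.066 = 0.0001386
Normalizing constant = 0.0244126.
P(Urn II | evidence) = 0.0221 / 0.0244126 ≈ 0.905.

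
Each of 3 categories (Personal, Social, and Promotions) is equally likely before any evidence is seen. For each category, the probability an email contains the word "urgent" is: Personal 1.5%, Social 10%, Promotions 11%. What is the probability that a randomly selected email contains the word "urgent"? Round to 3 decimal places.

0.075

Since the prior is uniform, the posterior is proportional to the likelihood:
  Personal: 0.015
  Social: 0.1
  Promotions: 0.11
P(urgent-flag) = (1/3) × (0.015 + 0.1 + 0.11) = 0.225/3 ≈ 0.075.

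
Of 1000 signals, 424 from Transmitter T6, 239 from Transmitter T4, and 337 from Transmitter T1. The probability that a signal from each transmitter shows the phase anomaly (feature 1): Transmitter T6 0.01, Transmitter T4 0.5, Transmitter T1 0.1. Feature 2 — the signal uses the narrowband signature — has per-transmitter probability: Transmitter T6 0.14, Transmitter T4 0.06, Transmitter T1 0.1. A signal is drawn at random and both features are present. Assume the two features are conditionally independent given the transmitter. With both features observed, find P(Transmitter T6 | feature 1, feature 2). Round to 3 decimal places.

Prior × likelihood for each hypothesis:
  Transmitter T6: 0.424 × 0.01 × 0.14 = 0.0005936
  Transmitter T4: 0.239 × 0.5 × 0.06 = 0.00717
  Transmitter T1: 0.337 × 0.1 × 0.1 = 0.00337
Sum = 0.0111336.
P(Transmitter T6 | evidence) = 0.0005936 / 0.0111336 ≈ 0.053.

0.053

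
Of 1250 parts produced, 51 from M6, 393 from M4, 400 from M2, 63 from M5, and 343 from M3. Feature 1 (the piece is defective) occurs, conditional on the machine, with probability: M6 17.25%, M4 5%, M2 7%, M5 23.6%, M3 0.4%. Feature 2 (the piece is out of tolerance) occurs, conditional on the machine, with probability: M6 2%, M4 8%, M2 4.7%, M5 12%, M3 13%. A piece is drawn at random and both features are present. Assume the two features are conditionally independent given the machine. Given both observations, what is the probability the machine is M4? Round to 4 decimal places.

Unnormalized posteriors (prior × likelihood):
  M6: 0.0408 × 0.1725 × 0.02 = 0.00014076
  M4: 0.3144 × 0.05 × 0.08 = 0.0012576
  M2: 0.32 × 0.07 × 0.047 = 0.0010528
  M5: 0.0504 × 0.236 × 0.12 = 0.001427328
  M3: 0.2744 × 0.004 × 0.13 = 0.000142688
Total = 0.004021176.
P(M4 | evidence) = 0.0012576 / 0.004021176 ≈ 0.3127.

0.3127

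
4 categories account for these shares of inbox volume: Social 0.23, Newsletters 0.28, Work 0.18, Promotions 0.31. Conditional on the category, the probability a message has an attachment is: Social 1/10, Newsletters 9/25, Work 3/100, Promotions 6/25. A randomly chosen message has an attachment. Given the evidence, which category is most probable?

Newsletters

Compute prior × likelihood for every hypothesis:
  Social: 0.23 × 0.1 = 0.023
  Newsletters: 0.28 × 0.36 = 0.1008
  Work: 0.18 × 0.03 = 0.0054
  Promotions: 0.31 × 0.24 = 0.0744
Normalizing constant = 0.2036.
Largest term belongs to Newsletters, so Newsletters is most probable.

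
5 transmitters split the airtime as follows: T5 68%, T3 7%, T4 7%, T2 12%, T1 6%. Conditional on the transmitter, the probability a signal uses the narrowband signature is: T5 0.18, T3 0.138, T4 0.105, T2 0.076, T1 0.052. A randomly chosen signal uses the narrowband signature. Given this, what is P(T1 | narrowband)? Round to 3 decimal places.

By Bayes' rule, posterior ∝ prior × likelihood:
  T5: 0.68 × 0.18 = 0.1224
  T3: 0.07 × 0.138 = 0.00966
  T4: 0.07 × 0.105 = 0.00735
  T2: 0.12 × 0.076 = 0.00912
  T1: 0.06 × 0.052 = 0.00312
Normalizing constant = 0.15165.
P(T1 | evidence) = 0.00312 / 0.15165 ≈ 0.021.

0.021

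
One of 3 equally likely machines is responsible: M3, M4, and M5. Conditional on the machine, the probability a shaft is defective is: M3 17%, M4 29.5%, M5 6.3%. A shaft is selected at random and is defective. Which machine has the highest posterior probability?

With a uniform prior (1/3 each), posterior ∝ likelihood:
  M3: 0.17
  M4: 0.295
  M5: 0.063
Sum = 0.528.
Largest term belongs to M4, so M4 is most probable.

M4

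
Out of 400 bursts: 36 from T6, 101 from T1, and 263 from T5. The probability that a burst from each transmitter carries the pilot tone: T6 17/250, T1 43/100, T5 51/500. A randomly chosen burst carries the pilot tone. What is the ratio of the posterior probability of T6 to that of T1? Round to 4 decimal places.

0.0564

Prior × likelihood for each hypothesis:
  T6: 0.09 × 0.068 = 0.00612
  T1: 0.2525 × 0.43 = 0.108575
  T5: 0.6575 × 0.102 = 0.067065
Sum = 0.18176.
The ratio is 0.00612 / 0.108575 (the normalizer cancels) = 0.0564.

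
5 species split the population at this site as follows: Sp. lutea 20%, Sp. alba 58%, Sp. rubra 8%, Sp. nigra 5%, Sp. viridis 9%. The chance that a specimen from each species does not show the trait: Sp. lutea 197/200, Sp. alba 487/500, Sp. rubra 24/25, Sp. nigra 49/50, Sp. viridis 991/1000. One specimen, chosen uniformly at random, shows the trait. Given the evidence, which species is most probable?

Sp. alba

Taking complements, P(trait | each) = Sp. lutea 0.015, Sp. alba 0.026, Sp. rubra 0.04, Sp. nigra 0.02, Sp. viridis 0.009.
Compute prior × likelihood for every hypothesis:
  Sp. lutea: 0.2 × 0.015 = 0.003
  Sp. alba: 0.58 × 0.026 = 0.01508
  Sp. rubra: 0.08 × 0.04 = 0.0032
  Sp. nigra: 0.05 × 0.02 = 0.001
  Sp. viridis: 0.09 × 0.009 = 0.00081
Total = 0.02309.
Largest term belongs to Sp. alba, so Sp. alba is most probable.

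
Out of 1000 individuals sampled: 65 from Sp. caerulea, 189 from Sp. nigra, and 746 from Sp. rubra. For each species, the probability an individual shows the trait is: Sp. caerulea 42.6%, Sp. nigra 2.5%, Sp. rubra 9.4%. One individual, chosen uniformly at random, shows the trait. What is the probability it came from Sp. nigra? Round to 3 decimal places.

Compute prior × likelihood for every hypothesis:
  Sp. caerulea: 0.065 × 0.426 = 0.02769
  Sp. nigra: 0.189 × 0.025 = 0.004725
  Sp. rubra: 0.746 × 0.094 = 0.070124
Sum = 0.102539.
P(Sp. nigra | evidence) = 0.004725 / 0.102539 ≈ 0.046.

0.046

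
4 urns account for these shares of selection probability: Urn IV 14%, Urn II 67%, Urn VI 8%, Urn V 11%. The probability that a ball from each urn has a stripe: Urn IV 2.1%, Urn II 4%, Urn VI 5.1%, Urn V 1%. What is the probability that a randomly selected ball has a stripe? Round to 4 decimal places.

0.0349

Prior × likelihood for each hypothesis:
  Urn IV: 0.14 × 0.021 = 0.00294
  Urn II: 0.67 × 0.04 = 0.0268
  Urn VI: 0.08 × 0.051 = 0.00408
  Urn V: 0.11 × 0.01 = 0.0011
P(striped) = 0.00294 + 0.0268 + 0.00408 + 0.0011 = 0.03492 → 0.0349.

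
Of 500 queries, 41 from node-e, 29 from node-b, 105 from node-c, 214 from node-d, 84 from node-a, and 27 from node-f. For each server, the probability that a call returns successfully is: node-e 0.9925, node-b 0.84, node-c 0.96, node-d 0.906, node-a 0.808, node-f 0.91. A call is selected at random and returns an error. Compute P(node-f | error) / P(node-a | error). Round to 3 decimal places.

Taking complements, P(error | each) = node-e 0.0075, node-b 0.16, node-c 0.04, node-d 0.094, node-a 0.192, node-f 0.09.
By Bayes' rule, posterior ∝ prior × likelihood:
  node-e: 0.082 × 0.0075 = 0.000615
  node-b: 0.058 × 0.16 = 0.00928
  node-c: 0.21 × 0.04 = 0.0084
  node-d: 0.428 × 0.094 = 0.040232
  node-a: 0.168 × 0.192 = 0.032256
  node-f: 0.054 × 0.09 = 0.00486
Total = 0.095643.
The ratio is 0.00486 / 0.032256 (the normalizer cancels) = 0.151.

0.151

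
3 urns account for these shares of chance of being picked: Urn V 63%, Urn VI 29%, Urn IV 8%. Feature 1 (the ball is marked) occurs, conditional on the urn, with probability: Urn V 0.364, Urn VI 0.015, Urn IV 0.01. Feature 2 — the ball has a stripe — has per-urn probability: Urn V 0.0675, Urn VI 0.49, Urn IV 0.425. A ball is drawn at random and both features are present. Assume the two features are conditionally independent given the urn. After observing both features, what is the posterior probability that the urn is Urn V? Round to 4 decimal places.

0.8623

Prior × likelihood for each hypothesis:
  Urn V: 0.63 × 0.364 × 0.0675 = 0.0154791
  Urn VI: 0.29 × 0.015 × 0.49 = 0.0021315
  Urn IV: 0.08 × 0.01 × 0.425 = 0.00034
Sum = 0.0179506.
P(Urn V | evidence) = 0.0154791 / 0.0179506 ≈ 0.8623.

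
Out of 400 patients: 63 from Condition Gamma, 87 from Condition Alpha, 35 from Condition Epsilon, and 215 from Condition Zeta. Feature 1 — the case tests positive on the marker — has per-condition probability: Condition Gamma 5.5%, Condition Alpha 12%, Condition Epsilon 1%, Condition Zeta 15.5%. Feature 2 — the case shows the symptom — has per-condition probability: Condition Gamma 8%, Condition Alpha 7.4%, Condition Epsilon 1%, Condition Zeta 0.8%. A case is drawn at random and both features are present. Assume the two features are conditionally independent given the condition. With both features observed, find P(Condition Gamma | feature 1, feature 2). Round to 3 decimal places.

Prior × likelihood for each hypothesis:
  Condition Gamma: 0.1575 × 0.055 × 0.08 = 0.000693
  Condition Alpha: 0.2175 × 0.12 × 0.074 = 0.0019314
  Condition Epsilon: 0.0875 × 0.01 × 0.01 = 0.00000875
  Condition Zeta: 0.5375 × 0.155 × 0.008 = 0.0006665
Normalizing constant = 0.00329965.
P(Condition Gamma | evidence) = 0.000693 / 0.00329965 ≈ 0.210.

0.210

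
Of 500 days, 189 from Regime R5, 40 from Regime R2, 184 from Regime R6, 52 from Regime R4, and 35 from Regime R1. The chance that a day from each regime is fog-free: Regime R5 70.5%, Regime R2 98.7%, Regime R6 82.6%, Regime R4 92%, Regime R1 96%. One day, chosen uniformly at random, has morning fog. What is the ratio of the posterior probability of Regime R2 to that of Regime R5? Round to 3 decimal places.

Taking complements, P(fog | each) = Regime R5 0.295, Regime R2 0.013, Regime R6 0.174, Regime R4 0.08, Regime R1 0.04.
Prior × likelihood for each hypothesis:
  Regime R5: 0.378 × 0.295 = 0.11151
  Regime R2: 0.08 × 0.013 = 0.00104
  Regime R6: 0.368 × 0.174 = 0.064032
  Regime R4: 0.104 × 0.08 = 0.00832
  Regime R1: 0.07 × 0.04 = 0.0028
Sum = 0.187702.
The ratio is 0.00104 / 0.11151 (the normalizer cancels) = 0.009.

0.009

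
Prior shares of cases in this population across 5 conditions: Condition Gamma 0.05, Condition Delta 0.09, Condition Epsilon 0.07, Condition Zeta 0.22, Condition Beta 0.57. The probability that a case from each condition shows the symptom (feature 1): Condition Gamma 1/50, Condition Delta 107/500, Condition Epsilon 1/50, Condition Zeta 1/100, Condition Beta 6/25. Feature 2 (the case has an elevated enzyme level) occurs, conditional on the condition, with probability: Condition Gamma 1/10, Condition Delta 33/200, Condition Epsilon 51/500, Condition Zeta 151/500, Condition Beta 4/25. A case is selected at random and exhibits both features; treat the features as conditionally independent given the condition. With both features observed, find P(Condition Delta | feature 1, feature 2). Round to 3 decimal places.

Compute prior × likelihood for every hypothesis:
  Condition Gamma: 0.05 × 0.02 × 0.1 = 0.0001
  Condition Delta: 0.09 × 0.214 × 0.165 = 0.0031779
  Condition Epsilon: 0.07 × 0.02 × 0.102 = 0.0001428
  Condition Zeta: 0.22 × 0.01 × 0.302 = 0.0006644
  Condition Beta: 0.57 × 0.24 × 0.16 = 0.021888
Total = 0.0259731.
P(Condition Delta | evidence) = 0.0031779 / 0.0259731 ≈ 0.122.

0.122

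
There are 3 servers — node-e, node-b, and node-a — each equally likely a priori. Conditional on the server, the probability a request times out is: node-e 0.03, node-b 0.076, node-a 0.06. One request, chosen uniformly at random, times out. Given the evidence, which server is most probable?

With a uniform prior (1/3 each), posterior ∝ likelihood:
  node-e: 0.03
  node-b: 0.076
  node-a: 0.06
Normalizing constant = 0.166.
Largest term belongs to node-b, so node-b is most probable.

node-b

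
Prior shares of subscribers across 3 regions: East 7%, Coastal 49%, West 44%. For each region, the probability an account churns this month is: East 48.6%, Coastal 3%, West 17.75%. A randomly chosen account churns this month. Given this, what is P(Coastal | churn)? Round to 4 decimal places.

Unnormalized posteriors (prior × likelihood):
  East: 0.07 × 0.486 = 0.03402
  Coastal: 0.49 × 0.03 = 0.0147
  West: 0.44 × 0.1775 = 0.0781
Total = 0.12682.
P(Coastal | evidence) = 0.0147 / 0.12682 ≈ 0.1159.

0.1159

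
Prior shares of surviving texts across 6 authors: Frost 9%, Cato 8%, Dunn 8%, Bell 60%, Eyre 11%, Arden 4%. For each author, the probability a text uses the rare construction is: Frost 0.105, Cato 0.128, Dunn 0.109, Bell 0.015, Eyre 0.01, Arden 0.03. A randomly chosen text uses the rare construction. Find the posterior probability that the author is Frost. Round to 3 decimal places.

Unnormalized posteriors (prior × likelihood):
  Frost: 0.09 × 0.105 = 0.00945
  Cato: 0.08 × 0.128 = 0.01024
  Dunn: 0.08 × 0.109 = 0.00872
  Bell: 0.6 × 0.015 = 0.009
  Eyre: 0.11 × 0.01 = 0.0011
  Arden: 0.04 × 0.03 = 0.0012
Normalizing constant = 0.03971.
P(Frost | evidence) = 0.00945 / 0.03971 ≈ 0.238.

0.238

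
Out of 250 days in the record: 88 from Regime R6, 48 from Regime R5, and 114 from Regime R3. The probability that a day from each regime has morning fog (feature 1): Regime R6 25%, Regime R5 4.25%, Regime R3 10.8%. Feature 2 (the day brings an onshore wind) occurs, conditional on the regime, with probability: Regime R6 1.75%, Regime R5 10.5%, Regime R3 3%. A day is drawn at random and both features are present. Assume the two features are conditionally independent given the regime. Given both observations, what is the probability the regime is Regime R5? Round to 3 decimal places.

0.221

Prior × likelihood for each hypothesis:
  Regime R6: 0.352 × 0.25 × 0.0175 = 0.00154
  Regime R5: 0.192 × 0.0425 × 0.105 = 0.0008568
  Regime R3: 0.456 × 0.108 × 0.03 = 0.00147744
Normalizing constant = 0.00387424.
P(Regime R5 | evidence) = 0.0008568 / 0.00387424 ≈ 0.221.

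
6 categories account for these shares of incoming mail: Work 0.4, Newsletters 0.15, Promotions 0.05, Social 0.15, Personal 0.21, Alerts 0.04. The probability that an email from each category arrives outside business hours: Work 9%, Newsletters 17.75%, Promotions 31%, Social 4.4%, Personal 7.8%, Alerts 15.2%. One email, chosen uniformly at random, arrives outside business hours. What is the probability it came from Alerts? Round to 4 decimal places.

Unnormalized posteriors (prior × likelihood):
  Work: 0.4 × 0.09 = 0.036
  Newsletters: 0.15 × 0.1775 = 0.026625
  Promotions: 0.05 × 0.31 = 0.0155
  Social: 0.15 × 0.044 = 0.0066
  Personal: 0.21 × 0.078 = 0.01638
  Alerts: 0.04 × 0.152 = 0.00608
Sum = 0.107185.
P(Alerts | evidence) = 0.00608 / 0.107185 ≈ 0.0567.

0.0567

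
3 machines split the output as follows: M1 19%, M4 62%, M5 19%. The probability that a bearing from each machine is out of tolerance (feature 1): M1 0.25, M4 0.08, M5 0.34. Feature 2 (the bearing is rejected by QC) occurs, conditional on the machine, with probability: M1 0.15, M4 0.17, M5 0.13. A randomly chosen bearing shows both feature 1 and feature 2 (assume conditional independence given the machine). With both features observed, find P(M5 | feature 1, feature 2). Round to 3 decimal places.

Prior × likelihood for each hypothesis:
  M1: 0.19 × 0.25 × 0.15 = 0.007125
  M4: 0.62 × 0.08 × 0.17 = 0.008432
  M5: 0.19 × 0.34 × 0.13 = 0.008398
Total = 0.023955.
P(M5 | evidence) = 0.008398 / 0.023955 ≈ 0.351.

0.351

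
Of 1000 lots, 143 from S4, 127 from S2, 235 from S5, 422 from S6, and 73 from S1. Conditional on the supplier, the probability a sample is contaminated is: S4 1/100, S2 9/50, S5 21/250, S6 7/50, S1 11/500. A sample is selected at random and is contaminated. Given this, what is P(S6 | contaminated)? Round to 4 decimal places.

Compute prior × likelihood for every hypothesis:
  S4: 0.143 × 0.01 = 0.00143
  S2: 0.127 × 0.18 = 0.02286
  S5: 0.235 × 0.084 = 0.01974
  S6: 0.422 × 0.14 = 0.05908
  S1: 0.073 × 0.022 = 0.001606
Sum = 0.104716.
P(S6 | evidence) = 0.05908 / 0.104716 ≈ 0.5642.

0.5642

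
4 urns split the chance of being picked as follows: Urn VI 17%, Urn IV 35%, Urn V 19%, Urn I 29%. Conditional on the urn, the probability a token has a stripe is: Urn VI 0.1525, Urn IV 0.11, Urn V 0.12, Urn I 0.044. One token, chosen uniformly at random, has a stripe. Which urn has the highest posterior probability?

Unnormalized posteriors (prior × likelihood):
  Urn VI: 0.17 × 0.1525 = 0.025925
  Urn IV: 0.35 × 0.11 = 0.0385
  Urn V: 0.19 × 0.12 = 0.0228
  Urn I: 0.29 × 0.044 = 0.01276
Normalizing constant = 0.099985.
Largest term belongs to Urn IV, so Urn IV is most probable.

Urn IV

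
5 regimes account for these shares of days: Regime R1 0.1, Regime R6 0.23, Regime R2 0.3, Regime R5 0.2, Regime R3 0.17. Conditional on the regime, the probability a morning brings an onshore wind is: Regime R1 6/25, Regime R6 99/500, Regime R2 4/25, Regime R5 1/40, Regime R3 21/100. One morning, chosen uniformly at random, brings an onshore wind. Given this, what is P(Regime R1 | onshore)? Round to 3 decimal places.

0.152

Prior × likelihood for each hypothesis:
  Regime R1: 0.1 × 0.24 = 0.024
  Regime R6: 0.23 × 0.198 = 0.04554
  Regime R2: 0.3 × 0.16 = 0.048
  Regime R5: 0.2 × 0.025 = 0.005
  Regime R3: 0.17 × 0.21 = 0.0357
Sum = 0.15824.
P(Regime R1 | evidence) = 0.024 / 0.15824 ≈ 0.152.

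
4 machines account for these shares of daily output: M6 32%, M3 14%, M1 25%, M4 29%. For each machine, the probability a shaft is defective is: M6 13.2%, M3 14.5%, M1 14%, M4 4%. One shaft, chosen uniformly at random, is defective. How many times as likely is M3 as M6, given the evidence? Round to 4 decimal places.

0.4806

By Bayes' rule, posterior ∝ prior × likelihood:
  M6: 0.32 × 0.132 = 0.04224
  M3: 0.14 × 0.145 = 0.0203
  M1: 0.25 × 0.14 = 0.035
  M4: 0.29 × 0.04 = 0.0116
Total = 0.10914.
The ratio is 0.0203 / 0.04224 (the normalizer cancels) = 0.4806.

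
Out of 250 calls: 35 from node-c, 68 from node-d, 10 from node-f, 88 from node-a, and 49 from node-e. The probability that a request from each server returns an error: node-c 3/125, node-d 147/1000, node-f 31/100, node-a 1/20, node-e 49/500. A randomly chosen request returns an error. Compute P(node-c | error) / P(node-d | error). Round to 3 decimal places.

0.084

By Bayes' rule, posterior ∝ prior × likelihood:
  node-c: 0.14 × 0.024 = 0.00336
  node-d: 0.272 × 0.147 = 0.039984
  node-f: 0.04 × 0.31 = 0.0124
  node-a: 0.352 × 0.05 = 0.0176
  node-e: 0.196 × 0.098 = 0.019208
Normalizing constant = 0.092552.
The ratio is 0.00336 / 0.039984 (the normalizer cancels) = 0.084.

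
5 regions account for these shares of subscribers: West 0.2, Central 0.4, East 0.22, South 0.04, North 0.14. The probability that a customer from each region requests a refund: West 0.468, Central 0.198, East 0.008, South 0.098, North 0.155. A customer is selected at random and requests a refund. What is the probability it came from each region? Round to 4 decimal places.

Unnormalized posteriors (prior × likelihood):
  West: 0.2 × 0.468 = 0.0936
  Central: 0.4 × 0.198 = 0.0792
  East: 0.22 × 0.008 = 0.00176
  South: 0.04 × 0.098 = 0.00392
  North: 0.14 × 0.155 = 0.0217
Total = 0.20018.
P(West | refund) = 0.0936/0.20018 ≈ 0.4676
P(Central | refund) = 0.0792/0.20018 ≈ 0.3956
P(East | refund) = 0.00176/0.20018 ≈ 0.0088
P(South | refund) = 0.00392/0.20018 ≈ 0.0196
P(North | refund) = 0.0217/0.20018 ≈ 0.1084

West 0.4676, Central 0.3956, East 0.0088, South 0.0196, North 0.1084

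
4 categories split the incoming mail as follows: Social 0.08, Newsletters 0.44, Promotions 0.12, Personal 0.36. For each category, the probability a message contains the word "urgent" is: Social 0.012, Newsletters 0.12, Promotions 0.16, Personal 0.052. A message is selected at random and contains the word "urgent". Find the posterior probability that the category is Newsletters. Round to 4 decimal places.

0.5759

Unnormalized posteriors (prior × likelihood):
  Social: 0.08 × 0.012 = 0.00096
  Newsletters: 0.44 × 0.12 = 0.0528
  Promotions: 0.12 × 0.16 = 0.0192
  Personal: 0.36 × 0.052 = 0.01872
Total = 0.09168.
P(Newsletters | evidence) = 0.0528 / 0.09168 ≈ 0.5759.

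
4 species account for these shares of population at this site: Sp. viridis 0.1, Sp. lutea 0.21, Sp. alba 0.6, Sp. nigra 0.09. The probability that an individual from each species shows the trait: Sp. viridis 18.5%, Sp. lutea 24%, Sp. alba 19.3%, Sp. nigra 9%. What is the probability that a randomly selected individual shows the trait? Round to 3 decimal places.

0.193

By Bayes' rule, posterior ∝ prior × likelihood:
  Sp. viridis: 0.1 × 0.185 = 0.0185
  Sp. lutea: 0.21 × 0.24 = 0.0504
  Sp. alba: 0.6 × 0.193 = 0.1158
  Sp. nigra: 0.09 × 0.09 = 0.0081
P(trait) = 0.0185 + 0.0504 + 0.1158 + 0.0081 = 0.1928 → 0.193.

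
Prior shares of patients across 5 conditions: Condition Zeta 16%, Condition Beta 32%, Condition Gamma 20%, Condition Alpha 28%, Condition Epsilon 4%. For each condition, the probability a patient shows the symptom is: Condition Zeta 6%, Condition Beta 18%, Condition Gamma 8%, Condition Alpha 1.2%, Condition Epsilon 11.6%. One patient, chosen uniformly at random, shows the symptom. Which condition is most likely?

Unnormalized posteriors (prior × likelihood):
  Condition Zeta: 0.16 × 0.06 = 0.0096
  Condition Beta: 0.32 × 0.18 = 0.0576
  Condition Gamma: 0.2 × 0.08 = 0.016
  Condition Alpha: 0.28 × 0.012 = 0.00336
  Condition Epsilon: 0.04 × 0.116 = 0.00464
Total = 0.0912.
Largest term belongs to Condition Beta, so Condition Beta is most probable.

Condition Beta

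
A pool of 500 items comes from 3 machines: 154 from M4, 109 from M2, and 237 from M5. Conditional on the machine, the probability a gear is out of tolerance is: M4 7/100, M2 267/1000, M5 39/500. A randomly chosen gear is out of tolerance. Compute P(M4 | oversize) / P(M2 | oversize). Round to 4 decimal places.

Prior × likelihood for each hypothesis:
  M4: 0.308 × 0.07 = 0.02156
  M2: 0.218 × 0.267 = 0.058206
  M5: 0.474 × 0.078 = 0.036972
Total = 0.116738.
The ratio is 0.02156 / 0.058206 (the normalizer cancels) = 0.3704.

0.3704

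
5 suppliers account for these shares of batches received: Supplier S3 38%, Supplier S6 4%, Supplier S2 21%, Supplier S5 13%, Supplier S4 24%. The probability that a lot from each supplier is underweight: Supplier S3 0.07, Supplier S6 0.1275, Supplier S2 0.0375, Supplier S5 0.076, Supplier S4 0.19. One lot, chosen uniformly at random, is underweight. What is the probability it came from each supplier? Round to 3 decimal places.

Unnormalized posteriors (prior × likelihood):
  Supplier S3: 0.38 × 0.07 = 0.0266
  Supplier S6: 0.04 × 0.1275 = 0.0051
  Supplier S2: 0.21 × 0.0375 = 0.007875
  Supplier S5: 0.13 × 0.076 = 0.00988
  Supplier S4: 0.24 × 0.19 = 0.0456
Total = 0.095055.
P(Supplier S3 | underweight) = 0.0266/0.095055 ≈ 0.280
P(Supplier S6 | underweight) = 0.0051/0.095055 ≈ 0.054
P(Supplier S2 | underweight) = 0.007875/0.095055 ≈ 0.083
P(Supplier S5 | underweight) = 0.00988/0.095055 ≈ 0.104
P(Supplier S4 | underweight) = 0.0456/0.095055 ≈ 0.480

Supplier S3 0.280, Supplier S6 0.054, Supplier S2 0.083, Supplier S5 0.104, Supplier S4 0.480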